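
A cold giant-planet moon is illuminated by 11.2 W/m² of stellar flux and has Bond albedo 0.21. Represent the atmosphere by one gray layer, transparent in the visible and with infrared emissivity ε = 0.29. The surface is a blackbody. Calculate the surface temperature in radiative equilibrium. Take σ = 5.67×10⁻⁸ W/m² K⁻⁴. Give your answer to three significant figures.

The planet radiates to space at T_e = [S(1−α)/(4σ)]^(1/4) = 79.03 K.
The surface balance (absorbed SW + ε·downward IR = σT_s⁴) with T_a⁴ = T_s⁴/2 reduces to T_s = T_e·[2/(2−ε)]^¼ = 82.19 K.

82.2 K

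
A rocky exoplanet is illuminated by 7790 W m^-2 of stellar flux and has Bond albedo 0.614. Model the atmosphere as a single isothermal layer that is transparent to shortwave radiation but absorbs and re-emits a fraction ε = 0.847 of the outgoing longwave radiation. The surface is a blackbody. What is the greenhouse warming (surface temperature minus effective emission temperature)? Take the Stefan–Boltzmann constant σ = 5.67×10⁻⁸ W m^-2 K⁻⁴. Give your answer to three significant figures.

Effective emission temperature (TOA balance): σT_e⁴ = S(1−α)/4 = 751.7 W m^-2 → T_e = 339.3 K.
For a single slab of emissivity ε, T_s⁴ = 2T_e⁴/(2−ε); thus T_s = 339.3·(1.735)^(1/4) = 389.4 K.
Greenhouse warming: T_s − T_e = 50.09 K.

50.1 kelvin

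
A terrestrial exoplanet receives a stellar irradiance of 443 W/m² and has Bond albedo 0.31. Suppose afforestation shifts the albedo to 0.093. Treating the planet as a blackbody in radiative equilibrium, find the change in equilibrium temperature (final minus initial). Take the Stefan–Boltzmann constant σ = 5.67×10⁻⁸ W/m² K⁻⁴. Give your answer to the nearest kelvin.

14 kelvin

Before: T₁ = [443.0·0.69/(4σ)]^(1/4) = 191.6 K.
With α = 0.093, T₂ = 205.2 K.
Change: 205.2 − 191.6 = 13.56 K.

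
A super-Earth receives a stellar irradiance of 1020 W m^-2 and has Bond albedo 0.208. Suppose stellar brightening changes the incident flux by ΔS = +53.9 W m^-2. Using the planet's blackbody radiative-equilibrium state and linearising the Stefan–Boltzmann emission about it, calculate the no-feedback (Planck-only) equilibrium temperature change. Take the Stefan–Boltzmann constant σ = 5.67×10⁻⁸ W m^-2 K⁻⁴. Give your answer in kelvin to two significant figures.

Reference equilibrium: T_e = [S(1−α)/(4σ)]^(1/4) = 244.3 K.
Only a fraction (1−α) is absorbed and it's spread over 4πR², so ΔF = (1−α)ΔS/4 = 10.67 W m^-2.
Planck response: λ_P = 4σT_e³ = 4·5.67×10⁻⁸·(244.3)³ = 3.307 W m^-2/K.
So ΔT₀ = 10.67/3.307 = 3.23 K.

3.2 kelvin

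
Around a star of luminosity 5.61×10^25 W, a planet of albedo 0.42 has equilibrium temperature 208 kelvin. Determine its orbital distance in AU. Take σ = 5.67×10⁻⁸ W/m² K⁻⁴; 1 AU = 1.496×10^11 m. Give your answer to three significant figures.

Required flux: S = 4σT⁴/(1−α) = 731.9 W/m².
From L = 4πd²S, d = √(5.61×10^25/(4π·731.9)) = 7.810×10^10 m = 0.5220 AU.

0.522 AU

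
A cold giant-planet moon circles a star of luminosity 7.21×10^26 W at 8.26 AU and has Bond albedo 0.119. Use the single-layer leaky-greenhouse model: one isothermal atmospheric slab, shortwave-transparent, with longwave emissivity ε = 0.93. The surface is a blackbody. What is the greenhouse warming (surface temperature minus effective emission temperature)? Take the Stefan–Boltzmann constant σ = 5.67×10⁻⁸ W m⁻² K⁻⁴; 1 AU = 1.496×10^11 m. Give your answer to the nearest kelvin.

19 K

d = 8.26 × 1.496×10^11 m = 1.236×10^12 m.
S = L/(4πd²) = 37.58 W m⁻².
The planet radiates to space at T_e = [S(1−α)/(4σ)]^(1/4) = 109.9 K.
The surface balance (absorbed SW + ε·downward IR = σT_s⁴) with T_a⁴ = T_s⁴/2 reduces to T_s = T_e·[2/(2−ε)]^¼ = 128.5 K.
T_s − T_e = 128.5 − 109.9 = 18.60 K.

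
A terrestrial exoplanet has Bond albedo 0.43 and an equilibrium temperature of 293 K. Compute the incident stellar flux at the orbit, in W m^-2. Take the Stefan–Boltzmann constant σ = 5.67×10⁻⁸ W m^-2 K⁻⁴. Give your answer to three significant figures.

2930 W m^-2

Invert the energy balance for S: S = 4σT⁴/(1−α).
The emitted flux is σT⁴ = 417.9 W m^-2.
So S = 4×417.9/(1−0.43) = 2933 W m^-2.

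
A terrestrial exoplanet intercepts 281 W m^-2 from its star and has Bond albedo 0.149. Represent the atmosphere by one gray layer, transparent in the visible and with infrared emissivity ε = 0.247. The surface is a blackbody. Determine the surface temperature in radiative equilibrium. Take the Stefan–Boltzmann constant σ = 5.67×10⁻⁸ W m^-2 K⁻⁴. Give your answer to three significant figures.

Effective emission temperature (TOA balance): σT_e⁴ = S(1−α)/4 = 59.78 W m^-2 → T_e = 180.2 K.
Surface balance with a leaky layer gives σT_s⁴ = σT_e⁴·2/(2−ε), so T_s = T_e·[2/(2−0.247)]^(1/4) = 186.2 K.

186 K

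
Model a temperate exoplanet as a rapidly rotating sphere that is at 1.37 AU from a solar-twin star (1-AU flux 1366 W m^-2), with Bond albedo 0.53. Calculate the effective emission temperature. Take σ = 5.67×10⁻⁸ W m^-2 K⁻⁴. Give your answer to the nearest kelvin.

197 K

Flux at the orbit: S = 1366/(1.37)² = 727.8 W m^-2.
Averaging over the sphere, the absorbed flux is S(1−α)/4 = 85.52 W m^-2.
Set σT⁴ = 85.52 → T = (85.52/σ)^(1/4) = 197.1 K.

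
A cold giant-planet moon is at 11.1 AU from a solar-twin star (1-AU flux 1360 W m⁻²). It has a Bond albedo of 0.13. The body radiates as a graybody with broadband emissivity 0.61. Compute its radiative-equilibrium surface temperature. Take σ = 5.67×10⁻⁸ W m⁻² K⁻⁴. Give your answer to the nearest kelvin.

Flux at the orbit: S = 1360/(11.1)² = 11.04 W m⁻².
Absorbed flux (global mean): S(1−α)/4 = 11.04·0.87/4 = 2.401 W m⁻².
Equating to εσT⁴ with ε = 0.61: T = (2.401/0.61σ)^(1/4) = 91.28 K.

91 kelvin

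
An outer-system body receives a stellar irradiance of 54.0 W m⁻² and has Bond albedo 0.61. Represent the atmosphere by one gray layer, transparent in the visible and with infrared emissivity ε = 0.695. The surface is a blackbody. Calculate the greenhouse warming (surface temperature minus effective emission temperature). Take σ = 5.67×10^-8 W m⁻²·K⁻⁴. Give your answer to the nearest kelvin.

11 K

Effective emission temperature (TOA balance): σT_e⁴ = S(1−α)/4 = 5.265 W m⁻² → T_e = 98.16 K.
The surface balance (absorbed SW + ε·downward IR = σT_s⁴) with T_a⁴ = T_s⁴/2 reduces to T_s = T_e·[2/(2−ε)]^¼ = 109.2 K.
Greenhouse warming: T_s − T_e = 11.06 K.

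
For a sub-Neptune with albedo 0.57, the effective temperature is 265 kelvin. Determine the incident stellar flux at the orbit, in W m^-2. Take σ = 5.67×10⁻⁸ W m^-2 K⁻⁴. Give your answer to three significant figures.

2600 W m^-2

From S(1−α)/4 = σT⁴: S = 4σT⁴/(1−α).
The emitted flux is σT⁴ = 279.6 W m^-2.
S = 4·279.6/0.43 = 2601 W m^-2.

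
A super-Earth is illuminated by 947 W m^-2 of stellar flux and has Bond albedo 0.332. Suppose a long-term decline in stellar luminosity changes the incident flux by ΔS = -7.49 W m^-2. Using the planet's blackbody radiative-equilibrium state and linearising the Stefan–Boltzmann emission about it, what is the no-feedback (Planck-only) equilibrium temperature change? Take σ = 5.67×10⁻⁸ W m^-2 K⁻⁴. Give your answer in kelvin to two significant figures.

The baseline emission temperature is T_e = 229.8 K.
ΔF = Δ[S(1−α)]/4 = (1−0.332)·-7.49/4 = -1.251 W m^-2.
Planck response: λ_P = 4σT_e³ = 4·5.67×10⁻⁸·(229.8)³ = 2.753 W m^-2/K.
So ΔT₀ = -1.251/2.753 = -0.454 K.

-0.45 K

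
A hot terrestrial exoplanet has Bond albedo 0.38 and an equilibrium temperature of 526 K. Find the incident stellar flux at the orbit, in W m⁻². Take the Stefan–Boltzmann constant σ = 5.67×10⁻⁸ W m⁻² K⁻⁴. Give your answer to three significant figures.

28000 W m⁻²

Invert the energy balance for S: S = 4σT⁴/(1−α).
σT⁴ = 5.67×10⁻⁸·(526)⁴ = 4340 W m⁻².
So S = 4×4340/(1−0.38) = 28000 W m⁻².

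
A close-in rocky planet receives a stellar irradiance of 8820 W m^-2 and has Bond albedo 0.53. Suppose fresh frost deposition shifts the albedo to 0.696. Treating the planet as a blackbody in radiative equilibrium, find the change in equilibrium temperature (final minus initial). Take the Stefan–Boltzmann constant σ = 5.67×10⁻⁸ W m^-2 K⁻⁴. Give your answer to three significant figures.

Before: T₁ = [8820·0.47/(4σ)]^(1/4) = 367.7 K.
Final:   T₂ = [S(1−0.696)/(4σ)]^(1/4) = 329.7 K.
ΔT = T₂ − T₁ = -37.95 K.

-37.9 K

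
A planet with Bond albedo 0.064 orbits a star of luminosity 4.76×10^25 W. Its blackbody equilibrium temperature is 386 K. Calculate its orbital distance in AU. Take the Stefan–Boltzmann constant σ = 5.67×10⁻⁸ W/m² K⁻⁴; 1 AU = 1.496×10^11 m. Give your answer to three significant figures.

The flux needed for this T is 4σT⁴/(1−0.064) = 5379 W/m².
S = L/(4πd²) → d = √(L/4πS) = √(4.76×10^25/(4π·5379)) = 2.654×10^10 m = 0.1774 AU.

0.177 AU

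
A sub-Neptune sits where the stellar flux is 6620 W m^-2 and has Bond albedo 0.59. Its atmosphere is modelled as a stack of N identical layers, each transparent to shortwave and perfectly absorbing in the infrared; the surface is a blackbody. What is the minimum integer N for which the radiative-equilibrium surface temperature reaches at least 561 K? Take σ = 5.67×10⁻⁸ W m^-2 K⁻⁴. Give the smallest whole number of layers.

Top-of-atmosphere balance: σT_e⁴ = S(1−α)/4 = 678.6 W m^-2 → T_e = 330.7 K.
Since T_s⁴ = (N+1)T_e⁴, we need N ≥ (T_s/T_e)⁴ − 1 = 7.277.
So N ≥ 7.277; the smallest integer is N = 8.

8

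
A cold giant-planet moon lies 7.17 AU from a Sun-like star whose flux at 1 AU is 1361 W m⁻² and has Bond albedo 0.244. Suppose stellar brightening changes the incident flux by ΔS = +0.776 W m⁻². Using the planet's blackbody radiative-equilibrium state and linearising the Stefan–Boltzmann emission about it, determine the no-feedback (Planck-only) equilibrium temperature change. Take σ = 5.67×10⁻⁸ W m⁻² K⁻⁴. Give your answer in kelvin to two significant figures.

Flux at the orbit: S = 1361/(7.17)² = 26.47 W m⁻².
Reference equilibrium: T_e = [S(1−α)/(4σ)]^(1/4) = 96.92 K.
ΔF = Δ[S(1−α)]/4 = (1−0.244)·+0.776/4 = 0.1467 W m⁻².
Planck response: λ_P = 4σT_e³ = 4·5.67×10⁻⁸·(96.92)³ = 0.2065 W m⁻²/K.
Hence the no-feedback warming is ΔF/(4σT_e³) = 0.710 K.

0.71 kelvin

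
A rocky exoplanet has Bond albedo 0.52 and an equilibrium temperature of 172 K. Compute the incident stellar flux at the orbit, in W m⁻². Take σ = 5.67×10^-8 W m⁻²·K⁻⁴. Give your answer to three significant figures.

414 W m⁻²

Invert the energy balance for S: S = 4σT⁴/(1−α).
The emitted flux is σT⁴ = 49.62 W m⁻².
S = 4·49.62/0.48 = 413.5 W m⁻².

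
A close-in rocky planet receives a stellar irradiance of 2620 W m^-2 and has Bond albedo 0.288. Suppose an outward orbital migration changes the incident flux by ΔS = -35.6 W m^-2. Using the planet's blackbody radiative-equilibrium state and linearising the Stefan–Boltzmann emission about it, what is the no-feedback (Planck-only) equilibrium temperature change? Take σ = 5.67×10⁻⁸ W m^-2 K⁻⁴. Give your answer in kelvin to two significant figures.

-1.0 K

Reference equilibrium: T_e = [S(1−α)/(4σ)]^(1/4) = 301.2 K.
TOA radiative forcing: ΔF = (1−α)ΔS/4 = 0.712·(-35.6)/4 = -6.337 W m^-2.
Linearising σT⁴ gives d(σT⁴)/dT = 4σT_e³ = 6.194 W m^-2 per K.
ΔT₀ = ΔF/λ_P = -6.337/6.194 = -1.02 K.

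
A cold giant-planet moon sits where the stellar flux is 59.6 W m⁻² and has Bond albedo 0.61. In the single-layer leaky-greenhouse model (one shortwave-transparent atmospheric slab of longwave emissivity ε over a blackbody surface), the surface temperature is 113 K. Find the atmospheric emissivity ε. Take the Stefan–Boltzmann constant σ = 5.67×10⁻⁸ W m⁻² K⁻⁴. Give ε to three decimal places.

0.743

TOA balance gives T_e = 100.6 K.
Inverting T_s⁴ = 2T_e⁴/(2−ε): (T_e/T_s)⁴ = 0.6286, so ε = 2(1 − 0.6286) = 0.7429.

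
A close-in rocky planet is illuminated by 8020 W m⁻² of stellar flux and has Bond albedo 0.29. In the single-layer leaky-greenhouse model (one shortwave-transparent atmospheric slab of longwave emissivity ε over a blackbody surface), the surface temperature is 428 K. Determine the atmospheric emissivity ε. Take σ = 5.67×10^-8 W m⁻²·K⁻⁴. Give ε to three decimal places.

Effective temperature: T_e = [S(1−α)/(4σ)]^(1/4) = 398.1 K.
Since (2−ε)/2 = (T_e/T_s)⁴ = 0.7482, ε = 0.5036.

0.504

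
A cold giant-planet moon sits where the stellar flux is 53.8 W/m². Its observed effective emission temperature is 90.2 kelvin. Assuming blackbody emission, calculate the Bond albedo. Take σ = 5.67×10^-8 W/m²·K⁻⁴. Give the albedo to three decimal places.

0.721

Energy balance: S(1−α)/4 = σT⁴, so 1−α = 4σT⁴/S.
4σT⁴ = 4·5.67×10⁻⁸·(90.2)⁴ = 15.01 W/m².
Hence α = 1 − 15.01/53.80 = 0.7209.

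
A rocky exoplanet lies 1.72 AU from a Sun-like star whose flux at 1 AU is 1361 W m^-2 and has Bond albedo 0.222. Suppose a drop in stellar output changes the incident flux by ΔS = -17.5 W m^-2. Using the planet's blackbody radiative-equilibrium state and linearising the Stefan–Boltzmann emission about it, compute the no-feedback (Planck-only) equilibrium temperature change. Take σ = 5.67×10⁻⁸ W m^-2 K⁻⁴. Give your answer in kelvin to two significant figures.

Irradiance scales as 1/d², so S = 1361 W m^-2 × (1/1.72)² = 460.0 W m^-2.
The baseline emission temperature is T_e = 199.3 K.
Only a fraction (1−α) is absorbed and it's spread over 4πR², so ΔF = (1−α)ΔS/4 = -3.404 W m^-2.
Planck response: λ_P = 4σT_e³ = 4·5.67×10⁻⁸·(199.3)³ = 1.796 W m^-2/K.
Hence the no-feedback warming is ΔF/(4σT_e³) = -1.90 K.

-1.9 kelvin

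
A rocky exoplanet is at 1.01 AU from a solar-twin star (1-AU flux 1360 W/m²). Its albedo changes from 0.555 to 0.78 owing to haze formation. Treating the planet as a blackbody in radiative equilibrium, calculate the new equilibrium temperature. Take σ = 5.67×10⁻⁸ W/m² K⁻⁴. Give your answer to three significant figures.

By the inverse-square law, S = 1360/1.01² = 1333 W/m².
T₂ = [S(1−α₂)/(4σ)]^(1/4) = [1333·0.22/(4σ)]^(1/4) = 189.6 K.

190 K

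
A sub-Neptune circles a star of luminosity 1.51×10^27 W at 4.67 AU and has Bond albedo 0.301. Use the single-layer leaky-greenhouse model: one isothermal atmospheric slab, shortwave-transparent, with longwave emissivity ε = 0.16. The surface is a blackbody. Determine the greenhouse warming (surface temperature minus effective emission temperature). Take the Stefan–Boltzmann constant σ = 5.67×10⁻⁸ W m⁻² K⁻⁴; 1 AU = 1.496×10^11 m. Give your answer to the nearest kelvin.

3 K

d = 4.67 × 1.496×10^11 m = 6.986×10^11 m.
Spreading L over a sphere of radius d: S = 1.51×10^27/(4π·6.99×10^11²) = 246.2 W m⁻².
The planet radiates to space at T_e = [S(1−α)/(4σ)]^(1/4) = 166.0 K.
The surface balance (absorbed SW + ε·downward IR = σT_s⁴) with T_a⁴ = T_s⁴/2 reduces to T_s = T_e·[2/(2−ε)]^¼ = 169.5 K.
T_s − T_e = 169.5 − 166.0 = 3.496 K.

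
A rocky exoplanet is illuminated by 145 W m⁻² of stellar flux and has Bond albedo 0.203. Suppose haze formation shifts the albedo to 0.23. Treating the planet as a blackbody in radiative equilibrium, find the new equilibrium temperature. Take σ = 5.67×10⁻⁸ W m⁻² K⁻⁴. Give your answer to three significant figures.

T₂ = [S(1−α₂)/(4σ)]^(1/4) = [145.0·0.77/(4σ)]^(1/4) = 149.0 K.

149 kelvin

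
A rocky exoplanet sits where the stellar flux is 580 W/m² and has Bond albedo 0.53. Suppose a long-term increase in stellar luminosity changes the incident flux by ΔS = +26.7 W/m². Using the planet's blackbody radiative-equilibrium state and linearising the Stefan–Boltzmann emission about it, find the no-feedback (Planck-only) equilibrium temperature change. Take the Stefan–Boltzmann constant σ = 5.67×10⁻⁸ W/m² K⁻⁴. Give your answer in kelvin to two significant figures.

Unperturbed T_e = [580.0·(1−0.53)/(4σ)]^¼ = 186.2 K.
ΔF = Δ[S(1−α)]/4 = (1−0.53)·+26.7/4 = 3.137 W/m².
Linearising σT⁴ gives d(σT⁴)/dT = 4σT_e³ = 1.464 W/m² per K.
So ΔT₀ = 3.137/1.464 = 2.14 K.

2.1 kelvin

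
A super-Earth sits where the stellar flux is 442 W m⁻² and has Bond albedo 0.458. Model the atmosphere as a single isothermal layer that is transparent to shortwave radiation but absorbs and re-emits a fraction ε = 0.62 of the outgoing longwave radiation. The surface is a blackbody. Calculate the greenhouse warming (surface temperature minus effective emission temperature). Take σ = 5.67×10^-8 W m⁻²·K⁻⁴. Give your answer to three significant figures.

At the top of the atmosphere, σT_e⁴ = S(1−α)/4 = 59.89 W m⁻², giving T_e = 180.3 K.
The surface balance (absorbed SW + ε·downward IR = σT_s⁴) with T_a⁴ = T_s⁴/2 reduces to T_s = T_e·[2/(2−ε)]^¼ = 197.8 K.
The atmosphere warms the surface by 17.52 K.

17.5 kelvin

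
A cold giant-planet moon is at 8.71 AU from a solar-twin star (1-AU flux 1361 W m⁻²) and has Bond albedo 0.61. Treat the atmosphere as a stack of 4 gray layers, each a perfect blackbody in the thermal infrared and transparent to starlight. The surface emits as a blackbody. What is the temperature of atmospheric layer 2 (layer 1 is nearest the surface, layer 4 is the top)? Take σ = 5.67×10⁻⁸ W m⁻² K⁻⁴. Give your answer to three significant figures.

98.1 K

Flux at the orbit: S = 1361/(8.71)² = 17.94 W m⁻².
OLR = S(1−α)/4 = 1.749 W m⁻²; the top layer radiates at T_e = 74.53 K.
In the N-layer model, layer k (counted from the surface) has T_k = (N+1−k)^(1/4)·T_e.
With k = 2: T_2 = (4+1−2)^¼·74.53 K = 98.08 K.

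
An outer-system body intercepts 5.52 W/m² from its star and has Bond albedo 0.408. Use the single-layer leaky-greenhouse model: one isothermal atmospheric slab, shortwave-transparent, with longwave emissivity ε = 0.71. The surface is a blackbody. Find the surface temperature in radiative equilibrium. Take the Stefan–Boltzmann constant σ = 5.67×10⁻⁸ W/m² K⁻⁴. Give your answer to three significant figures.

68.7 K

The planet radiates to space at T_e = [S(1−α)/(4σ)]^(1/4) = 61.61 K.
The surface balance (absorbed SW + ε·downward IR = σT_s⁴) with T_a⁴ = T_s⁴/2 reduces to T_s = T_e·[2/(2−ε)]^¼ = 68.75 K.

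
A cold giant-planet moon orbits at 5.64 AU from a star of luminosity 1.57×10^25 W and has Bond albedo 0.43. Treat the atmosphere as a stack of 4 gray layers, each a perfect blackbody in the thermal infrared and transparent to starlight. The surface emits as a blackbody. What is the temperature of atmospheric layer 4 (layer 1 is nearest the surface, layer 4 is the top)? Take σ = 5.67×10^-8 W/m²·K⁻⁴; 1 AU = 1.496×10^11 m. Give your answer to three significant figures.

45.8 K

d = 5.64 × 1.496×10^11 m = 8.437×10^11 m.
Flux at the orbit: S = L/(4πd²) = 1.57×10^25/(4π·(8.44×10^11)²) = 1.755 W/m².
Top-of-atmosphere balance: σT_e⁴ = S(1−α)/4 = 0.2501 W/m² → T_e = 45.83 K.
In the N-layer model, layer k (counted from the surface) has T_k = (N+1−k)^(1/4)·T_e.
With k = 4: T_4 = (4+1−4)^¼·45.83 K = 45.83 K.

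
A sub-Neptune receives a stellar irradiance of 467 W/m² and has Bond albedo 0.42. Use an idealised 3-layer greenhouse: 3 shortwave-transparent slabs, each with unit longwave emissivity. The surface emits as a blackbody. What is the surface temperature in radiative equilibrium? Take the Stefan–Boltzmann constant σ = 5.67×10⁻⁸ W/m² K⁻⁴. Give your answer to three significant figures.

263 K

OLR = S(1−α)/4 = 67.72 W/m²; the top layer radiates at T_e = 185.9 K.
Layer-by-layer balance gives σT_s⁴ = (N+1)σT_e⁴, so T_s = 4^¼·185.9 = 262.9 K.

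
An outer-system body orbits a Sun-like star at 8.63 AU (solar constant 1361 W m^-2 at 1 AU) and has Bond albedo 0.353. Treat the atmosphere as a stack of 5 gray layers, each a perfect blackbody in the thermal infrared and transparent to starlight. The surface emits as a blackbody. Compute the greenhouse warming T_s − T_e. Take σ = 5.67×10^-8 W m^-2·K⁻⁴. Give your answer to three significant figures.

48.0 kelvin

By the inverse-square law, S = 1361/8.63² = 18.27 W m^-2.
Top-of-atmosphere balance: σT_e⁴ = S(1−α)/4 = 2.956 W m^-2 → T_e = 84.97 K.
Surface: T_s = (6)^¼·T_e = 133.0 K.
So the greenhouse effect raises the surface by 133.0 − 84.97 = 48.02 K.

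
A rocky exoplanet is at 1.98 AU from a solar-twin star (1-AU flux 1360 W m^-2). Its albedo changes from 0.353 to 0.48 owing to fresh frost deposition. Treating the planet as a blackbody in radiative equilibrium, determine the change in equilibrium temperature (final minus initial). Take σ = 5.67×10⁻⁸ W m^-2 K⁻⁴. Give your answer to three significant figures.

-9.43 K

Irradiance scales as 1/d², so S = 1360 W m^-2 × (1/1.98)² = 346.9 W m^-2.
Initial: T₁ = [S(1−0.353)/(4σ)]^(1/4) = 177.4 K.
Final:   T₂ = [S(1−0.48)/(4σ)]^(1/4) = 167.9 K.
Change: 167.9 − 177.4 = -9.429 K.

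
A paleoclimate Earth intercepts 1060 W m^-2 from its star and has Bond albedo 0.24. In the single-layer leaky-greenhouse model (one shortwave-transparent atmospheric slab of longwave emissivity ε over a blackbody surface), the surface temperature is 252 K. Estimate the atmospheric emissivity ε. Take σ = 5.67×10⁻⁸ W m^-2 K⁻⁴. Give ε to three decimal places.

Effective temperature: T_e = [S(1−α)/(4σ)]^(1/4) = 244.1 K.
Since (2−ε)/2 = (T_e/T_s)⁴ = 0.8808, ε = 0.2384.

0.238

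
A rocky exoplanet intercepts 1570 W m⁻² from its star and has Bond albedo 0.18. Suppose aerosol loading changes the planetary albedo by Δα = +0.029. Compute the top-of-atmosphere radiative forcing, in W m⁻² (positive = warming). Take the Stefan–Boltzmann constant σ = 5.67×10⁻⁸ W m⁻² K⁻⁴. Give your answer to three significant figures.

-11.4 W m⁻²

ΔF = −(S/4)Δα = −(1570/4)×(+0.029) = -11.38 W m⁻².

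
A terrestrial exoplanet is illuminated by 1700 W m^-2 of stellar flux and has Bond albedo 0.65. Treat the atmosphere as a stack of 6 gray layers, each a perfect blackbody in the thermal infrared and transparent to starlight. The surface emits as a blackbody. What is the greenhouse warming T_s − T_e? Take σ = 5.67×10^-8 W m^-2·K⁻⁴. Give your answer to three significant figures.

142 K

The effective emission temperature is T_e = [S(1−α)/(4σ)]^¼ = 226.3 K.
Surface: T_s = (7)^¼·T_e = 368.1 K.
Warming: T_s − T_e = 141.8 K.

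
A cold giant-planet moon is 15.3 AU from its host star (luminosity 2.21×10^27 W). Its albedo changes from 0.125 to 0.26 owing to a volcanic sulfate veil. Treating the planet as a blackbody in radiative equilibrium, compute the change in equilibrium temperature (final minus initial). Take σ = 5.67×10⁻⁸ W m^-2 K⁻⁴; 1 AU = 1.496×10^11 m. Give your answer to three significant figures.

Orbital distance: d = 15.3 AU = 2.289×10^12 m.
S = L/(4πd²) = 33.57 W m^-2.
Before: T₁ = [33.57·0.875/(4σ)]^(1/4) = 106.7 K.
With α = 0.26, T₂ = 102.3 K.
ΔT = T₂ − T₁ = -4.377 K.

-4.38 kelvin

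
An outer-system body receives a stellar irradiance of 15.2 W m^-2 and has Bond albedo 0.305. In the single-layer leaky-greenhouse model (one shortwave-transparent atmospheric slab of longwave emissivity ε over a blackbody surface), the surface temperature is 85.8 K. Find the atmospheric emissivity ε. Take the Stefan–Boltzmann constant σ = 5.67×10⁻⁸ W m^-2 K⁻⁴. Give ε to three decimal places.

0.281

Effective temperature: T_e = [S(1−α)/(4σ)]^(1/4) = 82.61 K.
T_s⁴ = T_e⁴·2/(2−ε) → ε = 2 − 2(T_e/T_s)⁴ = 2 − 2·(82.61/85.8)⁴ = 0.2810.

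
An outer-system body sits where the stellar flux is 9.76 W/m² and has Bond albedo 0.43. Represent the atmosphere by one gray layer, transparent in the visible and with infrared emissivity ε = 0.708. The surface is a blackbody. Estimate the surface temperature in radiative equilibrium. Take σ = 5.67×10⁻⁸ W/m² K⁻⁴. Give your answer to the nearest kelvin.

78 K

At the top of the atmosphere, σT_e⁴ = S(1−α)/4 = 1.391 W/m², giving T_e = 70.38 K.
The surface balance (absorbed SW + ε·downward IR = σT_s⁴) with T_a⁴ = T_s⁴/2 reduces to T_s = T_e·[2/(2−ε)]^¼ = 78.50 K.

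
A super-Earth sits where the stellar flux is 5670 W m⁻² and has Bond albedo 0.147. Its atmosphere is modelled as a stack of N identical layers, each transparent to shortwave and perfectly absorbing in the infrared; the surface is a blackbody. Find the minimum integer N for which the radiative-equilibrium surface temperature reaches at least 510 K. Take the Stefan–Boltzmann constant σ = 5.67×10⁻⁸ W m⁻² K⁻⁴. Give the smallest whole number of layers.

Top-of-atmosphere balance: σT_e⁴ = S(1−α)/4 = 1209 W m⁻² → T_e = 382.1 K.
Since T_s⁴ = (N+1)T_e⁴, we need N ≥ (T_s/T_e)⁴ − 1 = 2.172.
Rounding up, N = 3.

3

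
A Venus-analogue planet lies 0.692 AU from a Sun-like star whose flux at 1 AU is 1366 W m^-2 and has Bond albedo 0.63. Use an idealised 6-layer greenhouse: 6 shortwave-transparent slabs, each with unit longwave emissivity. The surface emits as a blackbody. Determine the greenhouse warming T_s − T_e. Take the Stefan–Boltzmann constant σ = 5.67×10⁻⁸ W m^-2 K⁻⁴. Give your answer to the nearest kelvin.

164 kelvin

Irradiance scales as 1/d², so S = 1366 W m^-2 × (1/0.692)² = 2853 W m^-2.
Top-of-atmosphere balance: σT_e⁴ = S(1−α)/4 = 263.9 W m^-2 → T_e = 261.2 K.
Surface: T_s = (7)^¼·T_e = 424.8 K.
Warming: T_s − T_e = 163.7 K.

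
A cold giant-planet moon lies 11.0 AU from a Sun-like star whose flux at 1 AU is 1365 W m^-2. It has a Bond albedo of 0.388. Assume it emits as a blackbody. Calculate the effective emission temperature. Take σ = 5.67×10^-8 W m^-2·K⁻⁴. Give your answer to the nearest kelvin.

74 K

Flux at the orbit: S = 1365/(11.0)² = 11.28 W m^-2.
Averaging over the sphere, the absorbed flux is S(1−α)/4 = 1.726 W m^-2.
Set σT⁴ = 1.726 → T = (1.726/σ)^(1/4) = 74.28 K.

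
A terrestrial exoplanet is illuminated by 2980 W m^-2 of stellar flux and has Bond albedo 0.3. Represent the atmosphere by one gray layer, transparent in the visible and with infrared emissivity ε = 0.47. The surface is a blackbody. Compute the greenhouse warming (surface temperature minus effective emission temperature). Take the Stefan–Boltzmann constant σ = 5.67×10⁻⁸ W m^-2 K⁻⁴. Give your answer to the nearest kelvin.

21 kelvin

At the top of the atmosphere, σT_e⁴ = S(1−α)/4 = 521.5 W m^-2, giving T_e = 309.7 K.
For a single slab of emissivity ε, T_s⁴ = 2T_e⁴/(2−ε); thus T_s = 309.7·(1.307)^(1/4) = 331.1 K.
The atmosphere warms the surface by 21.45 K.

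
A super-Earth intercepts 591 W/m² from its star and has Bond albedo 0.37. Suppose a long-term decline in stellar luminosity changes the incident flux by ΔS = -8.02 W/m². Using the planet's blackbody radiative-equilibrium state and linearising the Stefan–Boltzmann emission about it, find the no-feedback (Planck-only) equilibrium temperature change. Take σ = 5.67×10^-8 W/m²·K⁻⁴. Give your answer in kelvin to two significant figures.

Unperturbed T_e = [591.0·(1−0.37)/(4σ)]^¼ = 201.3 K.
Only a fraction (1−α) is absorbed and it's spread over 4πR², so ΔF = (1−α)ΔS/4 = -1.263 W/m².
Linearising σT⁴ gives d(σT⁴)/dT = 4σT_e³ = 1.850 W/m² per K.
ΔT₀ = ΔF/λ_P = -1.263/1.850 = -0.683 K.

-0.68 kelvin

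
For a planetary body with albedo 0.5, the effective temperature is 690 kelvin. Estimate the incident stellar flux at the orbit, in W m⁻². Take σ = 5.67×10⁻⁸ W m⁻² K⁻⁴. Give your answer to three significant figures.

1.03×10^5 W m⁻²

From S(1−α)/4 = σT⁴: S = 4σT⁴/(1−α).
σT⁴ = 5.67×10⁻⁸·(690)⁴ = 12850 W m⁻².
So S = 4×12850/(1−0.5) = 1.028×10^5 W m⁻².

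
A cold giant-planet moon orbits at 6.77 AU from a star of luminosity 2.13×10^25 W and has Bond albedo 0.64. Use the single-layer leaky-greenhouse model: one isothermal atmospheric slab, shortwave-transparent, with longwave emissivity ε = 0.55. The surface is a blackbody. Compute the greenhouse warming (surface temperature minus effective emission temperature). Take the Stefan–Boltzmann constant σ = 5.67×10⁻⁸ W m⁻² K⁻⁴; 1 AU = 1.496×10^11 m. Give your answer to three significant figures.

3.37 K

Orbital distance: d = 6.77 AU = 1.013×10^12 m.
S = L/(4πd²) = 1.652 W m⁻².
At the top of the atmosphere, σT_e⁴ = S(1−α)/4 = 0.1487 W m⁻², giving T_e = 40.24 K.
For a single slab of emissivity ε, T_s⁴ = 2T_e⁴/(2−ε); thus T_s = 40.24·(1.379)^(1/4) = 43.61 K.
Greenhouse warming: T_s − T_e = 3.369 K.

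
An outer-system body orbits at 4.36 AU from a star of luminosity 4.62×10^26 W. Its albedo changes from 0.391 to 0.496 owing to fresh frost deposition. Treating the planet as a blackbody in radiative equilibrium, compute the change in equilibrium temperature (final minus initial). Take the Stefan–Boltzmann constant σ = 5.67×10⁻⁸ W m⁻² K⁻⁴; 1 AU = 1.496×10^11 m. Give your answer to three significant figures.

d = 4.36 × 1.496×10^11 m = 6.523×10^11 m.
Spreading L over a sphere of radius d: S = 4.62×10^26/(4π·6.52×10^11²) = 86.42 W m⁻².
Before: T₁ = [86.42·0.609/(4σ)]^(1/4) = 123.4 K.
With α = 0.496, T₂ = 117.7 K.
Change: 117.7 − 123.4 = -5.703 K.

-5.70 kelvin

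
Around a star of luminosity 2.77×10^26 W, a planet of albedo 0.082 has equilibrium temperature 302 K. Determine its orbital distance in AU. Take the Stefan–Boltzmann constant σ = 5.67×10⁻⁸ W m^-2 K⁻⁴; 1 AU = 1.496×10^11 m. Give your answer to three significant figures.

The flux needed for this T is 4σT⁴/(1−0.082) = 2055 W m^-2.
From L = 4πd²S, d = √(2.77×10^26/(4π·2055)) = 1.036×10^11 m = 0.6923 AU.

0.692 AU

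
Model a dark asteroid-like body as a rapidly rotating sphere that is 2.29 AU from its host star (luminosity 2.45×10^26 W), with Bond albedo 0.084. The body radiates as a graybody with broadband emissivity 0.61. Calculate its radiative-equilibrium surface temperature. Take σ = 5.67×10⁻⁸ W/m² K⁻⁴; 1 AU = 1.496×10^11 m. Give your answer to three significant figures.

Orbital distance: d = 2.29 AU = 3.426×10^11 m.
S = L/(4πd²) = 166.1 W/m².
Absorbed flux (global mean): S(1−α)/4 = 166.1·0.916/4 = 38.04 W/m².
Radiative balance εσT⁴ = 38.04 gives T = [38.04/(0.61·σ)]^(1/4) = 182.1 K.

182 K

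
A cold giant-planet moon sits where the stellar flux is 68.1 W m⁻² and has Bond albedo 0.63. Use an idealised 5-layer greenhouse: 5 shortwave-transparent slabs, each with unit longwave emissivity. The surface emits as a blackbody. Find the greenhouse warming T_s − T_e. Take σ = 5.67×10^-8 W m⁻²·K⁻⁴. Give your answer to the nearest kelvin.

58 K

Top-of-atmosphere balance: σT_e⁴ = S(1−α)/4 = 6.299 W m⁻² → T_e = 102.7 K.
T_s = (N+1)^(1/4)·T_e = 160.7 K.
Warming: T_s − T_e = 58.01 K.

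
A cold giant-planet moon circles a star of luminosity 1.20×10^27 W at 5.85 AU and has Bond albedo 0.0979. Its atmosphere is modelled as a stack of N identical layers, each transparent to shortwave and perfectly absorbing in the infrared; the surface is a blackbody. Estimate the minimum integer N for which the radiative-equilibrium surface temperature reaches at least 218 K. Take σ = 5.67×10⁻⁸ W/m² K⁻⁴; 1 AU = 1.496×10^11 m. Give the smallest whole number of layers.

4

d = 5.85 × 1.496×10^11 m = 8.752×10^11 m.
S = L/(4πd²) = 124.7 W/m².
OLR = S(1−α)/4 = 28.12 W/m²; the top layer radiates at T_e = 149.2 K.
T_s = (N+1)^(1/4)·T_e ≥ 218 K requires N+1 ≥ (T_s/T_e)⁴ = (218/149.2)⁴ = 4.554.
Rounding up, N = 4.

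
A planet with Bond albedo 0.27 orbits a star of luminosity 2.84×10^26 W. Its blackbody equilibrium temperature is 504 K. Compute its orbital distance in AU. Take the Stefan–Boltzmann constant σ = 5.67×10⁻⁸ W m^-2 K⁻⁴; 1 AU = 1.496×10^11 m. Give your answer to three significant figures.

The flux needed for this T is 4σT⁴/(1−0.27) = 20050 W m^-2.
From L = 4πd²S, d = √(2.84×10^26/(4π·20050)) = 3.358×10^10 m = 0.2244 AU.

0.224 AU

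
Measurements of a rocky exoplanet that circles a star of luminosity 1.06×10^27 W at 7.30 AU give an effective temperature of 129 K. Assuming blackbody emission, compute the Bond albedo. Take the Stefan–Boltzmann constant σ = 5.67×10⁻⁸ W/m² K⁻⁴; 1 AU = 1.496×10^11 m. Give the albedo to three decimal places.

d = 7.30 × 1.496×10^11 m = 1.092×10^12 m.
Spreading L over a sphere of radius d: S = 1.06×10^27/(4π·1.09×10^12²) = 70.73 W/m².
Energy balance: S(1−α)/4 = σT⁴, so 1−α = 4σT⁴/S.
σT⁴ = 15.70 W/m², so 4σT⁴ = 62.81 W/m².
1−α = 62.81/70.73 = 0.8880, so α = 0.1120.

0.112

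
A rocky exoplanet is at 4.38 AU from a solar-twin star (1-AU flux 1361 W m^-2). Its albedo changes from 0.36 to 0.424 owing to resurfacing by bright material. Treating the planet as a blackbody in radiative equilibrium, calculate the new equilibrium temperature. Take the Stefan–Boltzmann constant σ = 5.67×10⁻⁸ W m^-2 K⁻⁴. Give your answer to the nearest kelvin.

116 kelvin

Irradiance scales as 1/d², so S = 1361 W m^-2 × (1/4.38)² = 70.94 W m^-2.
T₂ = [S(1−α₂)/(4σ)]^(1/4) = [70.94·0.576/(4σ)]^(1/4) = 115.9 K.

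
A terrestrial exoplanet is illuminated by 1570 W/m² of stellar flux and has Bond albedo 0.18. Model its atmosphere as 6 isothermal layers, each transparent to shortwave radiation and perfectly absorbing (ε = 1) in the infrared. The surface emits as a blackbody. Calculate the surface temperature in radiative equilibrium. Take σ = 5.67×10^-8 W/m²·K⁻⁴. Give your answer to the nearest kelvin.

446 K

Top-of-atmosphere balance: σT_e⁴ = S(1−α)/4 = 321.9 W/m² → T_e = 274.5 K.
With N = 6 opaque layers, T_s = (N+1)^(1/4)·T_e = 7^(1/4)·274.5 = 446.5 K.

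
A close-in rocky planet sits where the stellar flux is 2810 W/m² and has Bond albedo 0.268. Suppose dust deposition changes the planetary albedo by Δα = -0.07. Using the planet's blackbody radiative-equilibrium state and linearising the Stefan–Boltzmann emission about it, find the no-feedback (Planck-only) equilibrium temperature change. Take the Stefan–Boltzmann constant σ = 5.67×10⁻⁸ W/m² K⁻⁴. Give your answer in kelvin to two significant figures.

Reference equilibrium: T_e = [S(1−α)/(4σ)]^(1/4) = 308.6 K.
The change in absorbed flux is Δ[S(1−α)/4] = −SΔα/4 = 49.18 W/m².
The Planck feedback parameter is 4σT_e³ = 6.665 W/m²/K.
ΔT₀ = ΔF/λ_P = 49.18/6.665 = 7.38 K.

7.4 K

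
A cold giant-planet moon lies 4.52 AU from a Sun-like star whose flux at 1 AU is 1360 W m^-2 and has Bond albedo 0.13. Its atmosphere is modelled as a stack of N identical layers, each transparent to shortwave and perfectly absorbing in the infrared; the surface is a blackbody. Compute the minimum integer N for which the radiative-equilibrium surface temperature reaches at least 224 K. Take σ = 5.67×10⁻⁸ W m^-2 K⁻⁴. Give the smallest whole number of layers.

9

Irradiance scales as 1/d², so S = 1360 W m^-2 × (1/4.52)² = 66.57 W m^-2.
The effective emission temperature is T_e = [S(1−α)/(4σ)]^¼ = 126.4 K.
Need (N+1)T_e⁴ ≥ T_s⁴, i.e. N+1 ≥ (224/126.4)⁴ = 9.859.
So N ≥ 8.859; the smallest integer is N = 9.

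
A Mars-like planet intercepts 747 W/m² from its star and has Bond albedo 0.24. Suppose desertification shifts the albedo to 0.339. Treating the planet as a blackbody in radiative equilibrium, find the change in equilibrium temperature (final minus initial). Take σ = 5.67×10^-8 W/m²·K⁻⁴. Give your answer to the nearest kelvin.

Before: T₁ = [747.0·0.76/(4σ)]^(1/4) = 223.7 K.
With α = 0.339, T₂ = 216.0 K.
ΔT = T₂ − T₁ = -7.670 K.

-8 K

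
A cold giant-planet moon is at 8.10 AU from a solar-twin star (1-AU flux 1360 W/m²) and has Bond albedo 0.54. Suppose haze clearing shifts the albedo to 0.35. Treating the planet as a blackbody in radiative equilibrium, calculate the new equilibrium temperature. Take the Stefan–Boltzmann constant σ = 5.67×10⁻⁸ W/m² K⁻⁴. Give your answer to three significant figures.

87.8 K

By the inverse-square law, S = 1360/8.10² = 20.73 W/m².
With the new albedo, S(1−α₂)/4 = 3.368 W/m², so T₂ = 87.79 K.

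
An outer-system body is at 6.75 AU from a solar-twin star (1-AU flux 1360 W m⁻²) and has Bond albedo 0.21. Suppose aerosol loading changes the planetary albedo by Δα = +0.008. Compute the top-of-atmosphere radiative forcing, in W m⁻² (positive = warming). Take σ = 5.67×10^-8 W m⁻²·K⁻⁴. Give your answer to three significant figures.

-0.0597 W m⁻²

By the inverse-square law, S = 1360/6.75² = 29.85 W m⁻².
ΔF = −(S/4)Δα = −(29.85/4)×(+0.008) = -0.05970 W m⁻².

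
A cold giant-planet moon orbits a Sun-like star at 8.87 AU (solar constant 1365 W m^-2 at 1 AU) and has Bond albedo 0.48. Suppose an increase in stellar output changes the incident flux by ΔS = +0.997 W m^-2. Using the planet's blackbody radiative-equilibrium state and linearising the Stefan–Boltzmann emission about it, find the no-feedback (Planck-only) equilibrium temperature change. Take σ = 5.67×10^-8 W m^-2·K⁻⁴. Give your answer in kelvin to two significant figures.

By the inverse-square law, S = 1365/8.87² = 17.35 W m^-2.
Reference equilibrium: T_e = [S(1−α)/(4σ)]^(1/4) = 79.42 K.
ΔF = Δ[S(1−α)]/4 = (1−0.48)·+0.997/4 = 0.1296 W m^-2.
Linearising σT⁴ gives d(σT⁴)/dT = 4σT_e³ = 0.1136 W m^-2 per K.
So ΔT₀ = 0.1296/0.1136 = 1.14 K.

1.1 K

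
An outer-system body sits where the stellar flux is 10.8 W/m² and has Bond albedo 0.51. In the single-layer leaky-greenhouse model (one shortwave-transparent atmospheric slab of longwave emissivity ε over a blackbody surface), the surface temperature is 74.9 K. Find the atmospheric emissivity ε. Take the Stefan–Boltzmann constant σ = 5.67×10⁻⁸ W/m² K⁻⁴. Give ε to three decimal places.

First, T_e = [10.80·(1−0.51)/(4σ)]^(1/4) = 69.50 K.
Since (2−ε)/2 = (T_e/T_s)⁴ = 0.7414, ε = 0.5172.

0.517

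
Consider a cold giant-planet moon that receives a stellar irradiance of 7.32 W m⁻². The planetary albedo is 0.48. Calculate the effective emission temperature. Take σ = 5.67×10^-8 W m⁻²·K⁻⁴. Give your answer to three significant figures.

Absorbed flux (global mean): S(1−α)/4 = 7.320·0.52/4 = 0.9516 W m⁻².
Balancing against σT⁴: T = (0.9516/5.67×10⁻⁸)^(1/4) = 64.01 K.

64.0 K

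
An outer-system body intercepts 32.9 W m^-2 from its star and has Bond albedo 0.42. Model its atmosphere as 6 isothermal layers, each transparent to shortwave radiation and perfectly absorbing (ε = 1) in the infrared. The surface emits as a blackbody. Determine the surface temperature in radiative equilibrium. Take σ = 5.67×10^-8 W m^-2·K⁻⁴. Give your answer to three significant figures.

156 kelvin

OLR = S(1−α)/4 = 4.771 W m^-2; the top layer radiates at T_e = 95.77 K.
For an N-layer opaque stack, T_s⁴ = (N+1)T_e⁴, hence T_s = (7)^(1/4)×95.77 K = 155.8 K.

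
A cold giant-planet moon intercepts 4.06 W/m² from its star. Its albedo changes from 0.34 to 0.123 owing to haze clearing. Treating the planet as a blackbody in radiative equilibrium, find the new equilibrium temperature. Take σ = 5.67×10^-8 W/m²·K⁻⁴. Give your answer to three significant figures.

62.9 K

T₂ = [S(1−α₂)/(4σ)]^(1/4) = [4.060·0.877/(4σ)]^(1/4) = 62.95 K.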